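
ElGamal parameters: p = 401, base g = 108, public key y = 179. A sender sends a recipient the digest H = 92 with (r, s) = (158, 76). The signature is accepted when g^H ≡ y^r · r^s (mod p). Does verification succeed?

passes

Left side g^H mod p:
Squares mod 401: 108^1≡108, 108^2≡35, 108^4≡22, 108^8≡83, 108^16≡72, 108^32≡372, 108^64≡39
92 = 64 + 16 + 8 + 4, so 108^92 ≡ 39·72·83·22 ≡ 222 (mod 401)
Right side y^r · r^s mod p:
Squares mod 401: 179^1≡179, 179^2≡362, 179^4≡318, 179^8≡72, 179^16≡372, 179^32≡39, 179^64≡318, 179^128≡72
158 = 128 + 16 + 8 + 4 + 2, so 179^158 ≡ 72·372·72·318·362 ≡ 329 (mod 401)
Squares mod 401: 158^1≡158, 158^2≡102, 158^4≡379, 158^8≡83, 158^16≡72, 158^32≡372, 158^64≡39
76 = 64 + 8 + 4, so 158^76 ≡ 39·83·379 ≡ 164 (mod 401)
329·164 = 53956 ≡ 222 (mod 401)
222 ≡ 222 (mod 401), so the signature is genuine.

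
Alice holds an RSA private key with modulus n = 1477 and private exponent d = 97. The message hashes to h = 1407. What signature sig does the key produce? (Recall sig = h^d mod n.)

1246

h^2 ≡ 1407^2 = 1979649 ≡ 469
h^4 ≡ 469^2 = 219961 ≡ 1365
h^8 ≡ 1365^2 = 1863225 ≡ 728
h^16 ≡ 728^2 = 529984 ≡ 1218
h^32 ≡ 1218^2 = 1483524 ≡ 616
h^64 ≡ 616^2 = 379456 ≡ 1344
97 = 64 + 32 + 1, so h^97 ≡ 1344·616·1407 ≡ 1246 (mod 1477)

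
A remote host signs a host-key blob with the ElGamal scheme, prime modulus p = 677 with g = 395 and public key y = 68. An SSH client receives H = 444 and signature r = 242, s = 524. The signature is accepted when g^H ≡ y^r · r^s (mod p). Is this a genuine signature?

forged

Left side g^H mod p:
395^2 = 156025 ≡ 315
395^4 ≡ 315^2 = 99225 ≡ 383
395^8 ≡ 383^2 = 146689 ≡ 457
395^16 ≡ 457^2 = 208849 ≡ 333
395^32 ≡ 333^2 = 110889 ≡ 538
395^64 ≡ 538^2 = 289444 ≡ 365
395^128 ≡ 365^2 = 133225 ≡ 533
395^256 ≡ 533^2 = 284089 ≡ 426
444 = 256 + 128 + 32 + 16 + 8 + 4, so 395^444 ≡ 426·533·538·333·457·383 ≡ 362 (mod 677)
Right side y^r · r^s mod p:
68^2 = 4624 ≡ 562
68^4 ≡ 562^2 = 315844 ≡ 362
68^8 ≡ 362^2 = 131044 ≡ 383
68^16 ≡ 383^2 = 146689 ≡ 457
68^32 ≡ 457^2 = 208849 ≡ 333
68^64 ≡ 333^2 = 110889 ≡ 538
68^128 ≡ 538^2 = 289444 ≡ 365
242 = 128 + 64 + 32 + 16 + 2, so 68^242 ≡ 365·538·333·457·562 ≡ 294 (mod 677)
242^2 = 58564 ≡ 342
242^4 ≡ 342^2 = 116964 ≡ 520
242^8 ≡ 520^2 = 270400 ≡ 277
242^16 ≡ 277^2 = 76729 ≡ 228
242^32 ≡ 228^2 = 51984 ≡ 532
242^64 ≡ 532^2 = 283024 ≡ 38
242^128 ≡ 38^2 = 1444 ≡ 90
242^256 ≡ 90^2 = 8100 ≡ 653
242^512 ≡ 653^2 = 426409 ≡ 576
524 = 512 + 8 + 4, so 242^524 ≡ 576·277·520 ≡ 13 (mod 677)
294·13 = 3822 ≡ 437 (mod 677)
362 ≠ 437, so verification fails.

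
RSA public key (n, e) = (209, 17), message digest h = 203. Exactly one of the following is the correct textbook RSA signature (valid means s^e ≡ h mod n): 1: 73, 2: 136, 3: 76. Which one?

Candidate 1: 73^17 mod 209 = 6
Candidate 2: 136^17 mod 209 = 203
  → matches h = 203
Candidate 3: 76^17 mod 209 = 76

2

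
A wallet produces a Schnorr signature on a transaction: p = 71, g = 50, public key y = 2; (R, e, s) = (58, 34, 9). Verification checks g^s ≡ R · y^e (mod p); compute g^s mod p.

50^2 = 2500 ≡ 15
50^4 ≡ 15^2 = 225 ≡ 12
50^8 ≡ 12^2 = 144 ≡ 2
9 = 8 + 1, so 50^9 ≡ 2·50 ≡ 29 (mod 71)

29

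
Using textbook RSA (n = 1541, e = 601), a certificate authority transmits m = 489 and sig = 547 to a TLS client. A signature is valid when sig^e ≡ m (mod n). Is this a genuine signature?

genuine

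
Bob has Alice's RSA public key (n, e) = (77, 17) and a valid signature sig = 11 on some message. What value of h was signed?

44

sig^17 mod 77 = 44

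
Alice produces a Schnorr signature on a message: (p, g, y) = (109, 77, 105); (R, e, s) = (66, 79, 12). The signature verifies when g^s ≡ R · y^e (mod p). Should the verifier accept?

accept

g^s mod p:
77^2 = 5929 ≡ 43
77^4 ≡ 43^2 = 1849 ≡ 105
77^8 ≡ 105^2 = 11025 ≡ 16
12 = 8 + 4, so 77^12 ≡ 16·105 ≡ 45 (mod 109)
R · y^e mod p:
105^2 = 11025 ≡ 16
105^4 ≡ 16^2 = 256 ≡ 38
105^8 ≡ 38^2 = 1444 ≡ 27
105^16 ≡ 27^2 = 729 ≡ 75
105^32 ≡ 75^2 = 5625 ≡ 66
105^64 ≡ 66^2 = 4356 ≡ 105
79 = 64 + 8 + 4 + 2 + 1, so 105^79 ≡ 105·27·38·16·105 ≡ 75 (mod 109)
66·75 = 4950 ≡ 45 (mod 109)
45 ≡ 45 (mod 109); signature holds.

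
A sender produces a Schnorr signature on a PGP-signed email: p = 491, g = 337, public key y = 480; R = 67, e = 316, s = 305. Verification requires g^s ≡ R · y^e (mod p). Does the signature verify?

g^s mod p:
337^2 = 113569 ≡ 148
337^4 ≡ 148^2 = 21904 ≡ 300
337^8 ≡ 300^2 = 90000 ≡ 147
337^16 ≡ 147^2 = 21609 ≡ 5
337^32 ≡ 5^2 = 25
337^64 ≡ 25^2 = 625 ≡ 134
337^128 ≡ 134^2 = 17956 ≡ 280
337^256 ≡ 280^2 = 78400 ≡ 331
305 = 256 + 32 + 16 + 1, so 337^305 ≡ 331·25·5·337 ≡ 448 (mod 491)
R · y^e mod p:
480^2 = 230400 ≡ 121
480^4 ≡ 121^2 = 14641 ≡ 402
480^8 ≡ 402^2 = 161604 ≡ 65
480^16 ≡ 65^2 = 4225 ≡ 297
480^32 ≡ 297^2 = 88209 ≡ 320
480^64 ≡ 320^2 = 102400 ≡ 272
480^128 ≡ 272^2 = 73984 ≡ 334
480^256 ≡ 334^2 = 111556 ≡ 99
316 = 256 + 32 + 16 + 8 + 4, so 480^316 ≡ 99·320·297·65·402 ≡ 45 (mod 491)
67·45 = 3015 ≡ 69 (mod 491)
448 ≠ 69; the check fails.

does not verify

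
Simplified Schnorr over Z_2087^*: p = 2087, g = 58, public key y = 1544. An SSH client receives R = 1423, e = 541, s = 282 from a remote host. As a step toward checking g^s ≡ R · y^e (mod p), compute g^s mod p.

393

58^2 = 3364 ≡ 1277
58^4 ≡ 1277^2 = 1630729 ≡ 782
58^8 ≡ 782^2 = 611524 ≡ 33
58^16 ≡ 33^2 = 1089
58^32 ≡ 1089^2 = 1185921 ≡ 505
58^64 ≡ 505^2 = 255025 ≡ 411
58^128 ≡ 411^2 = 168921 ≡ 1961
58^256 ≡ 1961^2 = 3845521 ≡ 1267
282 = 256 + 16 + 8 + 2, so 58^282 ≡ 1267·1089·33·1277 ≡ 393 (mod 2087)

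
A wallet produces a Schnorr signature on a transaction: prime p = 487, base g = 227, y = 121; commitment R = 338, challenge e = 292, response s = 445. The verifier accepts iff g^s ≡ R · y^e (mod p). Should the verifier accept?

reject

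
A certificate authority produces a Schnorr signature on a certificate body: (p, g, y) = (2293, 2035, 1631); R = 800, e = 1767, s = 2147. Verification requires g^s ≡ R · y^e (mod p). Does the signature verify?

verifies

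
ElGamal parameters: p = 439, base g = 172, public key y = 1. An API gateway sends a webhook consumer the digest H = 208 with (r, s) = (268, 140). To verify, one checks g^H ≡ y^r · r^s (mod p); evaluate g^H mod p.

Squares mod 439: 172^1≡172, 172^2≡171, 172^4≡267, 172^8≡171, 172^16≡267, 172^32≡171, 172^64≡267, 172^128≡171
208 = 128 + 64 + 16, so 172^208 ≡ 171·267·267 ≡ 267 (mod 439)

267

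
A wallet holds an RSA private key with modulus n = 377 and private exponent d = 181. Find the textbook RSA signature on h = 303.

212

h^2 ≡ 303^2 = 91809 ≡ 198
h^4 ≡ 198^2 = 39204 ≡ 373
h^8 ≡ 373^2 = 139129 ≡ 16
h^16 ≡ 16^2 = 256
h^32 ≡ 256^2 = 65536 ≡ 315
h^64 ≡ 315^2 = 99225 ≡ 74
h^128 ≡ 74^2 = 5476 ≡ 198
181 = 128 + 32 + 16 + 4 + 1, so h^181 ≡ 198·315·256·373·303 ≡ 212 (mod 377)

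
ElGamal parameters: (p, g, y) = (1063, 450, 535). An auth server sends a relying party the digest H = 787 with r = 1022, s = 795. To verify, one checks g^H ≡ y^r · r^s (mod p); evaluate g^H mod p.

136

450^2 = 202500 ≡ 530
450^4 ≡ 530^2 = 280900 ≡ 268
450^8 ≡ 268^2 = 71824 ≡ 603
450^16 ≡ 603^2 = 363609 ≡ 63
450^32 ≡ 63^2 = 3969 ≡ 780
450^64 ≡ 780^2 = 608400 ≡ 364
450^128 ≡ 364^2 = 132496 ≡ 684
450^256 ≡ 684^2 = 467856 ≡ 136
450^512 ≡ 136^2 = 18496 ≡ 425
787 = 512 + 256 + 16 + 2 + 1, so 450^787 ≡ 425·136·63·530·450 ≡ 136 (mod 1063)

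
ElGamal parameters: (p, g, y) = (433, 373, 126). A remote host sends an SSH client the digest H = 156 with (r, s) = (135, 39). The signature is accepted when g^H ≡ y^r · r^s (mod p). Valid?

no

Left side g^H mod p:
Squares mod 433: 373^1≡373, 373^2≡136, 373^4≡310, 373^8≡407, 373^16≡243, 373^32≡161, 373^64≡374, 373^128≡17
156 = 128 + 16 + 8 + 4, so 373^156 ≡ 17·243·407·310 ≡ 108 (mod 433)
Right side y^r · r^s mod p:
Squares mod 433: 126^1≡126, 126^2≡288, 126^4≡241, 126^8≡59, 126^16≡17, 126^32≡289, 126^64≡385, 126^128≡139
135 = 128 + 4 + 2 + 1, so 126^135 ≡ 139·241·288·126 ≡ 151 (mod 433)
Squares mod 433: 135^1≡135, 135^2≡39, 135^4≡222, 135^8≡355, 135^16≡22, 135^32≡51
39 = 32 + 4 + 2 + 1, so 135^39 ≡ 51·222·39·135 ≡ 86 (mod 433)
151·86 = 12986 ≡ 429 (mod 433)
108 ≠ 429, so verification fails.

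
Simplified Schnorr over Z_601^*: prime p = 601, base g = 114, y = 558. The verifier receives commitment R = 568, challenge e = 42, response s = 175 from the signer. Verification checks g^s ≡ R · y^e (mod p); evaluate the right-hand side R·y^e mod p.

273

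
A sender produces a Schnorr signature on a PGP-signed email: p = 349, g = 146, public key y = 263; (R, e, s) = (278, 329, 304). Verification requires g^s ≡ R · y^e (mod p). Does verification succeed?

g^s mod p:
146^2 = 21316 ≡ 27
146^4 ≡ 27^2 = 729 ≡ 31
146^8 ≡ 31^2 = 961 ≡ 263
146^16 ≡ 263^2 = 69169 ≡ 67
146^32 ≡ 67^2 = 4489 ≡ 301
146^64 ≡ 301^2 = 90601 ≡ 210
146^128 ≡ 210^2 = 44100 ≡ 126
146^256 ≡ 126^2 = 15876 ≡ 171
304 = 256 + 32 + 16, so 146^304 ≡ 171·301·67 ≡ 88 (mod 349)
R · y^e mod p:
263^2 = 69169 ≡ 67
263^4 ≡ 67^2 = 4489 ≡ 301
263^8 ≡ 301^2 = 90601 ≡ 210
263^16 ≡ 210^2 = 44100 ≡ 126
263^32 ≡ 126^2 = 15876 ≡ 171
263^64 ≡ 171^2 = 29241 ≡ 274
263^128 ≡ 274^2 = 75076 ≡ 41
263^256 ≡ 41^2 = 1681 ≡ 285
329 = 256 + 64 + 8 + 1, so 263^329 ≡ 285·274·210·263 ≡ 110 (mod 349)
278·110 = 30580 ≡ 217 (mod 349)
88 ≠ 217; the check fails.

fails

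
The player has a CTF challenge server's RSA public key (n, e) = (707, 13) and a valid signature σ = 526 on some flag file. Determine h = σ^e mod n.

22

Squares mod 707: σ^1≡526, σ^2≡239, σ^4≡561, σ^8≡106
13 = 8 + 4 + 1, so σ^13 ≡ 106·561·526 ≡ 22 (mod 707)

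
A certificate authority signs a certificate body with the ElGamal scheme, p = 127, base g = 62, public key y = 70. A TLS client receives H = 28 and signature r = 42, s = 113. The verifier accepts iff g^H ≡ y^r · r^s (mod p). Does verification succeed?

fails

Left side g^H mod p:
Squares mod 127: 62^1≡62, 62^2≡34, 62^4≡13, 62^8≡42, 62^16≡113
28 = 16 + 8 + 4, so 62^28 ≡ 113·42·13 ≡ 103 (mod 127)
Right side y^r · r^s mod p:
Squares mod 127: 70^1≡70, 70^2≡74, 70^4≡15, 70^8≡98, 70^16≡79, 70^32≡18
42 = 32 + 8 + 2, so 70^42 ≡ 18·98·74 ≡ 107 (mod 127)
Squares mod 127: 42^1≡42, 42^2≡113, 42^4≡69, 42^8≡62, 42^16≡34, 42^32≡13, 42^64≡42
113 = 64 + 32 + 16 + 1, so 42^113 ≡ 42·13·34·42 ≡ 35 (mod 127)
107·35 = 3745 ≡ 62 (mod 127)
103 ≠ 62, so verification fails.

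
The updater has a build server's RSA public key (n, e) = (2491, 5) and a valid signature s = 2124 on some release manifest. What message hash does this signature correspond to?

Squares mod 2491: s^1≡2124, s^2≡175, s^4≡733
5 = 4 + 1, so s^5 ≡ 733·2124 ≡ 17 (mod 2491)

17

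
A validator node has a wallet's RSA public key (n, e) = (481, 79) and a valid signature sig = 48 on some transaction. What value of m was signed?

48

Squares mod 481: sig^1≡48, sig^2≡380, sig^4≡100, sig^8≡380, sig^16≡100, sig^32≡380, sig^64≡100
79 = 64 + 8 + 4 + 2 + 1, so sig^79 ≡ 100·380·100·380·48 ≡ 48 (mod 481)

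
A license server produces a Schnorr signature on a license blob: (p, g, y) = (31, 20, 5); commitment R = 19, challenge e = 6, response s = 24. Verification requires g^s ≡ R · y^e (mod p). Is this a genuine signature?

g^s mod p:
20^2 = 400 ≡ 28
20^4 ≡ 28^2 = 784 ≡ 9
20^8 ≡ 9^2 = 81 ≡ 19
20^16 ≡ 19^2 = 361 ≡ 20
24 = 16 + 8, so 20^24 ≡ 20·19 ≡ 8 (mod 31)
R · y^e mod p:
5^2 = 25
5^4 ≡ 25^2 = 625 ≡ 5
6 = 4 + 2, so 5^6 ≡ 5·25 ≡ 1 (mod 31)
19·1 = 19 ≡ 19 (mod 31)
8 ≠ 19; the check fails.

forged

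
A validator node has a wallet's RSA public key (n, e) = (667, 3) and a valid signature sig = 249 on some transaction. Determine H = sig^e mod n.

534

Squares mod 667: sig^1≡249, sig^2≡637
3 = 2 + 1, so sig^3 ≡ 637·249 ≡ 534 (mod 667)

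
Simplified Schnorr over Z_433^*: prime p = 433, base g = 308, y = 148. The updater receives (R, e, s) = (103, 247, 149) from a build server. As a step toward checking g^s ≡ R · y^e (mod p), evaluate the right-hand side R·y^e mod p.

343

Squares mod 433: 148^1≡148, 148^2≡254, 148^4≡432, 148^8≡1, 148^16≡1, 148^32≡1, 148^64≡1, 148^128≡1
247 = 128 + 64 + 32 + 16 + 4 + 2 + 1, so 148^247 ≡ 1·1·1·1·432·254·148 ≡ 79 (mod 433)
R · y^e ≡ 103·79 = 8137 ≡ 343 (mod 433)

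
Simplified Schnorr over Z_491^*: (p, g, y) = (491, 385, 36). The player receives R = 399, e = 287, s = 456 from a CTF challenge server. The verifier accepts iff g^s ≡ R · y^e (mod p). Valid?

g^s mod p:
385^2 = 148225 ≡ 434
385^4 ≡ 434^2 = 188356 ≡ 303
385^8 ≡ 303^2 = 91809 ≡ 483
385^16 ≡ 483^2 = 233289 ≡ 64
385^32 ≡ 64^2 = 4096 ≡ 168
385^64 ≡ 168^2 = 28224 ≡ 237
385^128 ≡ 237^2 = 56169 ≡ 195
385^256 ≡ 195^2 = 38025 ≡ 218
456 = 256 + 128 + 64 + 8, so 385^456 ≡ 218·195·237·483 ≡ 163 (mod 491)
R · y^e mod p:
36^2 = 1296 ≡ 314
36^4 ≡ 314^2 = 98596 ≡ 396
36^8 ≡ 396^2 = 156816 ≡ 187
36^16 ≡ 187^2 = 34969 ≡ 108
36^32 ≡ 108^2 = 11664 ≡ 371
36^64 ≡ 371^2 = 137641 ≡ 161
36^128 ≡ 161^2 = 25921 ≡ 389
36^256 ≡ 389^2 = 151321 ≡ 93
287 = 256 + 16 + 8 + 4 + 2 + 1, so 36^287 ≡ 93·108·187·396·314·36 ≡ 181 (mod 491)
399·181 = 72219 ≡ 42 (mod 491)
163 ≠ 42; the check fails.

no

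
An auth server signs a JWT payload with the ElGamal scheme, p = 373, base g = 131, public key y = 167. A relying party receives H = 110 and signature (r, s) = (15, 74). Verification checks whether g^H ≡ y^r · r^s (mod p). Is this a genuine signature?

forged

Left side g^H mod p:
131^2 = 17161 ≡ 3
131^4 ≡ 3^2 = 9
131^8 ≡ 9^2 = 81
131^16 ≡ 81^2 = 6561 ≡ 220
131^32 ≡ 220^2 = 48400 ≡ 283
131^64 ≡ 283^2 = 80089 ≡ 267
110 = 64 + 32 + 8 + 4 + 2, so 131^110 ≡ 267·283·81·9·3 ≡ 225 (mod 373)
Right side y^r · r^s mod p:
167^2 = 27889 ≡ 287
167^4 ≡ 287^2 = 82369 ≡ 309
167^8 ≡ 309^2 = 95481 ≡ 366
15 = 8 + 4 + 2 + 1, so 167^15 ≡ 366·309·287·167 ≡ 74 (mod 373)
15^2 = 225
15^4 ≡ 225^2 = 50625 ≡ 270
15^8 ≡ 270^2 = 72900 ≡ 165
15^16 ≡ 165^2 = 27225 ≡ 369
15^32 ≡ 369^2 = 136161 ≡ 16
15^64 ≡ 16^2 = 256
74 = 64 + 8 + 2, so 15^74 ≡ 256·165·225 ≡ 333 (mod 373)
74·333 = 24642 ≡ 24 (mod 373)
225 ≠ 24, so verification fails.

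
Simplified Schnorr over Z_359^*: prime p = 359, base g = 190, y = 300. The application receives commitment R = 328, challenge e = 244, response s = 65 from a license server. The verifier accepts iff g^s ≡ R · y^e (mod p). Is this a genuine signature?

forged

g^s mod p:
Squares mod 359: 190^1≡190, 190^2≡200, 190^4≡151, 190^8≡184, 190^16≡110, 190^32≡253, 190^64≡107
65 = 64 + 1, so 190^65 ≡ 107·190 ≡ 226 (mod 359)
R · y^e mod p:
Squares mod 359: 300^1≡300, 300^2≡250, 300^4≡34, 300^8≡79, 300^16≡138, 300^32≡17, 300^64≡289, 300^128≡233
244 = 128 + 64 + 32 + 16 + 4, so 300^244 ≡ 233·289·17·138·34 ≡ 181 (mod 359)
328·181 = 59368 ≡ 133 (mod 359)
226 ≠ 133; the check fails.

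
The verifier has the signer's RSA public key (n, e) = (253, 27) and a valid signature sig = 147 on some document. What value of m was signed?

Squares mod 253: sig^1≡147, sig^2≡104, sig^4≡190, sig^8≡174, sig^16≡169
27 = 16 + 8 + 2 + 1, so sig^27 ≡ 169·174·104·147 ≡ 192 (mod 253)

192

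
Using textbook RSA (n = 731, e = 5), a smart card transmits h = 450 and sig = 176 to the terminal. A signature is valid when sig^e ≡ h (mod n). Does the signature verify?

does not verify

sig^2 ≡ 176^2 = 30976 ≡ 274
sig^4 ≡ 274^2 = 75076 ≡ 514
5 = 4 + 1, so sig^5 ≡ 514·176 ≡ 551 (mod 731)
sig^5 mod 731 = 551, but h = 450.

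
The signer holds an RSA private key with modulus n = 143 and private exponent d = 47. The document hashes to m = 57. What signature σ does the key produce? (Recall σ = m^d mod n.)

m^2 ≡ 57^2 = 3249 ≡ 103
m^4 ≡ 103^2 = 10609 ≡ 27
m^8 ≡ 27^2 = 729 ≡ 14
m^16 ≡ 14^2 = 196 ≡ 53
m^32 ≡ 53^2 = 2809 ≡ 92
47 = 32 + 8 + 4 + 2 + 1, so m^47 ≡ 92·14·27·103·57 ≡ 73 (mod 143)

73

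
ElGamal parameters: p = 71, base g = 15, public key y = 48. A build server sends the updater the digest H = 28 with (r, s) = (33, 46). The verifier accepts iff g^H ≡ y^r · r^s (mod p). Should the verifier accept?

Left side g^H mod p:
Squares mod 71: 15^1≡15, 15^2≡12, 15^4≡2, 15^8≡4, 15^16≡16
28 = 16 + 8 + 4, so 15^28 ≡ 16·4·2 ≡ 57 (mod 71)
Right side y^r · r^s mod p:
Squares mod 71: 48^1≡48, 48^2≡32, 48^4≡30, 48^8≡48, 48^16≡32, 48^32≡30
33 = 32 + 1, so 48^33 ≡ 30·48 ≡ 20 (mod 71)
Squares mod 71: 33^1≡33, 33^2≡24, 33^4≡8, 33^8≡64, 33^16≡49, 33^32≡58
46 = 32 + 8 + 4 + 2, so 33^46 ≡ 58·64·8·24 ≡ 6 (mod 71)
20·6 = 120 ≡ 49 (mod 71)
57 ≠ 49, so verification fails.

reject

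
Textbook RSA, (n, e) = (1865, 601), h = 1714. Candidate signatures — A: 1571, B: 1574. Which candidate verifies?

B

Candidate A: Squares mod 1865: 1571^1≡1571, 1571^2≡646, 1571^4≡1421, 1571^8≡1311, 1571^16≡1056, 1571^32≡1731, 1571^64≡1171, 1571^128≡466, 1571^256≡816, 1571^512≡51; 601 = 512 + 64 + 16 + 8 + 1, so 1571^601 ≡ 51·1171·1056·1311·1571 ≡ 976 (mod 1865)
Candidate B: Squares mod 1865: 1574^1≡1574, 1574^2≡756, 1574^4≡846, 1574^8≡1421, 1574^16≡1311, 1574^32≡1056, 1574^64≡1731, 1574^128≡1171, 1574^256≡466, 1574^512≡816; 601 = 512 + 64 + 16 + 8 + 1, so 1574^601 ≡ 816·1731·1311·1421·1574 ≡ 1714 (mod 1865)
  → matches h = 1714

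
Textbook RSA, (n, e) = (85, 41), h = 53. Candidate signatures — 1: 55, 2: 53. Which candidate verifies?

Candidate 1: 55^2 = 3025 ≡ 50; 55^4 ≡ 50^2 = 2500 ≡ 35; 55^8 ≡ 35^2 = 1225 ≡ 35; 55^16 ≡ 35^2 = 1225 ≡ 35; 55^32 ≡ 35^2 = 1225 ≡ 35; 41 = 32 + 8 + 1, so 55^41 ≡ 35·35·55 ≡ 55 (mod 85)
Candidate 2: 53^2 = 2809 ≡ 4; 53^4 ≡ 4^2 = 16; 53^8 ≡ 16^2 = 256 ≡ 1; 53^16 ≡ 1^2 = 1; 53^32 ≡ 1^2 = 1; 41 = 32 + 8 + 1, so 53^41 ≡ 1·1·53 ≡ 53 (mod 85)
  → matches h = 53

2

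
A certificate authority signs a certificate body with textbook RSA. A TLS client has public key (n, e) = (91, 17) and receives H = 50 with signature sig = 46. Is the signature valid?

sig^2 ≡ 46^2 = 2116 ≡ 23
sig^4 ≡ 23^2 = 529 ≡ 74
sig^8 ≡ 74^2 = 5476 ≡ 16
sig^16 ≡ 16^2 = 256 ≡ 74
17 = 16 + 1, so sig^17 ≡ 74·46 ≡ 37 (mod 91)
The recovered value 37 does not match the digest 50.

invalid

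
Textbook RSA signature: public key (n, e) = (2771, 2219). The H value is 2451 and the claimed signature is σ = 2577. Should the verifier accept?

accept

Squares mod 2771: σ^1≡2577, σ^2≡1613, σ^4≡2571, σ^8≡1206, σ^16≡2432, σ^32≡1310, σ^64≡851, σ^128≡970, σ^256≡1531, σ^512≡2466, σ^1024≡1582, σ^2048≡511
2219 = 2048 + 128 + 32 + 8 + 2 + 1, so σ^2219 ≡ 511·970·1310·1206·1613·2577 ≡ 2451 (mod 2771)
σ^2219 mod 2771 = 2451 matches H.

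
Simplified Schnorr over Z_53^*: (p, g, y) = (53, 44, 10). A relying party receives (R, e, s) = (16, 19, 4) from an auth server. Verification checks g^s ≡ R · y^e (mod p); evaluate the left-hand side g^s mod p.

42

44^2 = 1936 ≡ 28
44^4 ≡ 28^2 = 784 ≡ 42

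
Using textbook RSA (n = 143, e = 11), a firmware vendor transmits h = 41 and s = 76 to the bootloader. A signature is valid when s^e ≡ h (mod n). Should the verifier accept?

reject

s^2 ≡ 76^2 = 5776 ≡ 56
s^4 ≡ 56^2 = 3136 ≡ 133
s^8 ≡ 133^2 = 17689 ≡ 100
11 = 8 + 2 + 1, so s^11 ≡ 100·56·76 ≡ 32 (mod 143)
s^11 mod 143 = 32, but h = 41.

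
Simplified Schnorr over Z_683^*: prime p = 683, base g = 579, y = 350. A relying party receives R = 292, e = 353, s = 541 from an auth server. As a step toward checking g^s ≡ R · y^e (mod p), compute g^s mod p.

Squares mod 683: 579^1≡579, 579^2≡571, 579^4≡250, 579^8≡347, 579^16≡201, 579^32≡104, 579^64≡571, 579^128≡250, 579^256≡347, 579^512≡201
541 = 512 + 16 + 8 + 4 + 1, so 579^541 ≡ 201·201·347·250·579 ≡ 325 (mod 683)

325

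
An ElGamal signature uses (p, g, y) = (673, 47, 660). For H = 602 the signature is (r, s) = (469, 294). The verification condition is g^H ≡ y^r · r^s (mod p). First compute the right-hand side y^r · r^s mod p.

660^2 = 435600 ≡ 169
660^4 ≡ 169^2 = 28561 ≡ 295
660^8 ≡ 295^2 = 87025 ≡ 208
660^16 ≡ 208^2 = 43264 ≡ 192
660^32 ≡ 192^2 = 36864 ≡ 522
660^64 ≡ 522^2 = 272484 ≡ 592
660^128 ≡ 592^2 = 350464 ≡ 504
660^256 ≡ 504^2 = 254016 ≡ 295
469 = 256 + 128 + 64 + 16 + 4 + 1, so 660^469 ≡ 295·504·592·192·295·660 ≡ 16 (mod 673)
469^2 = 219961 ≡ 563
469^4 ≡ 563^2 = 316969 ≡ 659
469^8 ≡ 659^2 = 434281 ≡ 196
469^16 ≡ 196^2 = 38416 ≡ 55
469^32 ≡ 55^2 = 3025 ≡ 333
469^64 ≡ 333^2 = 110889 ≡ 517
469^128 ≡ 517^2 = 267289 ≡ 108
469^256 ≡ 108^2 = 11664 ≡ 223
294 = 256 + 32 + 4 + 2, so 469^294 ≡ 223·333·659·563 ≡ 8 (mod 673)
y^r · r^s ≡ 16·8 = 128 ≡ 128 (mod 673)

128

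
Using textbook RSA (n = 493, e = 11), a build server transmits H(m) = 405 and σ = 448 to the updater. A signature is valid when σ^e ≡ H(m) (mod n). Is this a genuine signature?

forged

σ^2 ≡ 448^2 = 200704 ≡ 53
σ^4 ≡ 53^2 = 2809 ≡ 344
σ^8 ≡ 344^2 = 118336 ≡ 16
11 = 8 + 2 + 1, so σ^11 ≡ 16·53·448 ≡ 294 (mod 493)
294 ≠ 405, so verification fails.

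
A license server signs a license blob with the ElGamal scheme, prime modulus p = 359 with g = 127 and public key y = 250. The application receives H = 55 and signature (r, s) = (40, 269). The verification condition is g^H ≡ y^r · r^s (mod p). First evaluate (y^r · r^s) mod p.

11

250^2 = 62500 ≡ 34
250^4 ≡ 34^2 = 1156 ≡ 79
250^8 ≡ 79^2 = 6241 ≡ 138
250^16 ≡ 138^2 = 19044 ≡ 17
250^32 ≡ 17^2 = 289
40 = 32 + 8, so 250^40 ≡ 289·138 ≡ 33 (mod 359)
40^2 = 1600 ≡ 164
40^4 ≡ 164^2 = 26896 ≡ 330
40^8 ≡ 330^2 = 108900 ≡ 123
40^16 ≡ 123^2 = 15129 ≡ 51
40^32 ≡ 51^2 = 2601 ≡ 88
40^64 ≡ 88^2 = 7744 ≡ 205
40^128 ≡ 205^2 = 42025 ≡ 22
40^256 ≡ 22^2 = 484 ≡ 125
269 = 256 + 8 + 4 + 1, so 40^269 ≡ 125·123·330·40 ≡ 120 (mod 359)
y^r · r^s ≡ 33·120 = 3960 ≡ 11 (mod 359)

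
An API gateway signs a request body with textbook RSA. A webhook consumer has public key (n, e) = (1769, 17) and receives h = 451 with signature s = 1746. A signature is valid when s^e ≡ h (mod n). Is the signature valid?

s^2 ≡ 1746^2 = 3048516 ≡ 529
s^4 ≡ 529^2 = 279841 ≡ 339
s^8 ≡ 339^2 = 114921 ≡ 1705
s^16 ≡ 1705^2 = 2907025 ≡ 558
17 = 16 + 1, so s^17 ≡ 558·1746 ≡ 1318 (mod 1769)
s^17 mod 1769 = 1318, but h = 451.

invalid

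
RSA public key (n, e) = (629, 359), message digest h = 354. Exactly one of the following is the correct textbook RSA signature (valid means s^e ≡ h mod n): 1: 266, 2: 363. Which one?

2

Candidate 1: Squares mod 629: 266^1≡266, 266^2≡308, 266^4≡514, 266^8≡16, 266^16≡256, 266^32≡120, 266^64≡562, 266^128≡86, 266^256≡477; 359 = 256 + 64 + 32 + 4 + 2 + 1, so 266^359 ≡ 477·562·120·514·308·266 ≡ 275 (mod 629)
Candidate 2: Squares mod 629: 363^1≡363, 363^2≡308, 363^4≡514, 363^8≡16, 363^16≡256, 363^32≡120, 363^64≡562, 363^128≡86, 363^256≡477; 359 = 256 + 64 + 32 + 4 + 2 + 1, so 363^359 ≡ 477·562·120·514·308·363 ≡ 354 (mod 629)
  → matches h = 354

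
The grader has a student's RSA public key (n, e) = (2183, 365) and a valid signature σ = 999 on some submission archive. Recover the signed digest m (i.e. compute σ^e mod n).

740

σ^365 mod 2183 = 740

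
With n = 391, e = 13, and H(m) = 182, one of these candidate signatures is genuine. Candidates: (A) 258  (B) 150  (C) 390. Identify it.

A

Candidate A: Squares mod 391: 258^1≡258, 258^2≡94, 258^4≡234, 258^8≡16; 13 = 8 + 4 + 1, so 258^13 ≡ 16·234·258 ≡ 182 (mod 391)
  → matches H(m) = 182
Candidate B: Squares mod 391: 150^1≡150, 150^2≡213, 150^4≡13, 150^8≡169; 13 = 8 + 4 + 1, so 150^13 ≡ 169·13·150 ≡ 328 (mod 391)
Candidate C: Squares mod 391: 390^1≡390, 390^2≡1, 390^4≡1, 390^8≡1; 13 = 8 + 4 + 1, so 390^13 ≡ 1·1·390 ≡ 390 (mod 391)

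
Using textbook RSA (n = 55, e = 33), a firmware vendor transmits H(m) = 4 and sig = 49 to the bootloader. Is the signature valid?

valid

Squares mod 55: sig^1≡49, sig^2≡36, sig^4≡31, sig^8≡26, sig^16≡16, sig^32≡36
33 = 32 + 1, so sig^33 ≡ 36·49 ≡ 4 (mod 55)
4 = H(m), so the signature checks out.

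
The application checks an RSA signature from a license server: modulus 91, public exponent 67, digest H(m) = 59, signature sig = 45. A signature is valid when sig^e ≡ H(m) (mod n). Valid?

sig^67 mod 91 = 59
Since 59 equals the digest 59, verification succeeds.

yes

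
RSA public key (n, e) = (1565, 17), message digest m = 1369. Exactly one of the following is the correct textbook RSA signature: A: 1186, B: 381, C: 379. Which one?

Candidate A: Squares mod 1565: 1186^1≡1186, 1186^2≡1226, 1186^4≡676, 1186^8≡1561, 1186^16≡16; 17 = 16 + 1, so 1186^17 ≡ 16·1186 ≡ 196 (mod 1565)
Candidate B: Squares mod 1565: 381^1≡381, 381^2≡1181, 381^4≡346, 381^8≡776, 381^16≡1216; 17 = 16 + 1, so 381^17 ≡ 1216·381 ≡ 56 (mod 1565)
Candidate C: Squares mod 1565: 379^1≡379, 379^2≡1226, 379^4≡676, 379^8≡1561, 379^16≡16; 17 = 16 + 1, so 379^17 ≡ 16·379 ≡ 1369 (mod 1565)
  → matches m = 1369

C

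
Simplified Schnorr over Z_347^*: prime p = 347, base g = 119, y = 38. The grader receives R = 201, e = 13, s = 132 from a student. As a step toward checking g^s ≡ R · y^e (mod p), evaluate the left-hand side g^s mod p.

Squares mod 347: 119^1≡119, 119^2≡281, 119^4≡192, 119^8≡82, 119^16≡131, 119^32≡158, 119^64≡327, 119^128≡53
132 = 128 + 4, so 119^132 ≡ 53·192 ≡ 113 (mod 347)

113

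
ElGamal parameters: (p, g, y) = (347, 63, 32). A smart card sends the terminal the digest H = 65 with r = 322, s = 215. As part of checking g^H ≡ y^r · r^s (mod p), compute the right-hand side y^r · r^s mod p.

125

32^2 = 1024 ≡ 330
32^4 ≡ 330^2 = 108900 ≡ 289
32^8 ≡ 289^2 = 83521 ≡ 241
32^16 ≡ 241^2 = 58081 ≡ 132
32^32 ≡ 132^2 = 17424 ≡ 74
32^64 ≡ 74^2 = 5476 ≡ 271
32^128 ≡ 271^2 = 73441 ≡ 224
32^256 ≡ 224^2 = 50176 ≡ 208
322 = 256 + 64 + 2, so 32^322 ≡ 208·271·330 ≡ 158 (mod 347)
322^2 = 103684 ≡ 278
322^4 ≡ 278^2 = 77284 ≡ 250
322^8 ≡ 250^2 = 62500 ≡ 40
322^16 ≡ 40^2 = 1600 ≡ 212
322^32 ≡ 212^2 = 44944 ≡ 181
322^64 ≡ 181^2 = 32761 ≡ 143
322^128 ≡ 143^2 = 20449 ≡ 323
215 = 128 + 64 + 16 + 4 + 2 + 1, so 322^215 ≡ 323·143·212·250·278·322 ≡ 227 (mod 347)
y^r · r^s ≡ 158·227 = 35866 ≡ 125 (mod 347)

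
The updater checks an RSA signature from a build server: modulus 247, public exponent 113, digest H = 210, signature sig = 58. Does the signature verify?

verifies

sig^2 ≡ 58^2 = 3364 ≡ 153
sig^4 ≡ 153^2 = 23409 ≡ 191
sig^8 ≡ 191^2 = 36481 ≡ 172
sig^16 ≡ 172^2 = 29584 ≡ 191
sig^32 ≡ 191^2 = 36481 ≡ 172
sig^64 ≡ 172^2 = 29584 ≡ 191
113 = 64 + 32 + 16 + 1, so sig^113 ≡ 191·172·191·58 ≡ 210 (mod 247)
sig^113 mod 247 = 210 matches H.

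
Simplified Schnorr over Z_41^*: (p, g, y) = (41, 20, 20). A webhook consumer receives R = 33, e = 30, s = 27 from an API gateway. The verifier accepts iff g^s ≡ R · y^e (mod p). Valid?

yes

g^s mod p:
20^2 = 400 ≡ 31
20^4 ≡ 31^2 = 961 ≡ 18
20^8 ≡ 18^2 = 324 ≡ 37
20^16 ≡ 37^2 = 1369 ≡ 16
27 = 16 + 8 + 2 + 1, so 20^27 ≡ 16·37·31·20 ≡ 8 (mod 41)
R · y^e mod p:
20^2 = 400 ≡ 31
20^4 ≡ 31^2 = 961 ≡ 18
20^8 ≡ 18^2 = 324 ≡ 37
20^16 ≡ 37^2 = 1369 ≡ 16
30 = 16 + 8 + 4 + 2, so 20^30 ≡ 16·37·18·31 ≡ 40 (mod 41)
33·40 = 1320 ≡ 8 (mod 41)
8 ≡ 8 (mod 41); signature holds.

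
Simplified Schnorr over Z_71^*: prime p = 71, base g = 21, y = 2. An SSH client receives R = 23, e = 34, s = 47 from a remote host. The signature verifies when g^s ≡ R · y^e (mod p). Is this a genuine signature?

g^s mod p:
21^2 = 441 ≡ 15
21^4 ≡ 15^2 = 225 ≡ 12
21^8 ≡ 12^2 = 144 ≡ 2
21^16 ≡ 2^2 = 4
21^32 ≡ 4^2 = 16
47 = 32 + 8 + 4 + 2 + 1, so 21^47 ≡ 16·2·12·15·21 ≡ 47 (mod 71)
R · y^e mod p:
2^2 = 4
2^4 ≡ 4^2 = 16
2^8 ≡ 16^2 = 256 ≡ 43
2^16 ≡ 43^2 = 1849 ≡ 3
2^32 ≡ 3^2 = 9
34 = 32 + 2, so 2^34 ≡ 9·4 ≡ 36 (mod 71)
23·36 = 828 ≡ 47 (mod 71)
47 ≡ 47 (mod 71); signature holds.

genuine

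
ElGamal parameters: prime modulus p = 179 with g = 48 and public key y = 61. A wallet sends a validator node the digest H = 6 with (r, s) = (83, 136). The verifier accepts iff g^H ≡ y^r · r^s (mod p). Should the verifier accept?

reject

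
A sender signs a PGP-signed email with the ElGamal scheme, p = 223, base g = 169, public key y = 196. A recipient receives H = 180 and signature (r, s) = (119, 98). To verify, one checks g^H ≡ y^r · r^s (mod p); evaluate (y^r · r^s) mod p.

196^119 mod 223 = 132
119^98 mod 223 = 68
y^r · r^s ≡ 132·68 = 8976 ≡ 56 (mod 223)

56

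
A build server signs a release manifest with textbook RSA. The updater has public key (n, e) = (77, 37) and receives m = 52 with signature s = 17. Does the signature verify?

s^2 ≡ 17^2 = 289 ≡ 58
s^4 ≡ 58^2 = 3364 ≡ 53
s^8 ≡ 53^2 = 2809 ≡ 37
s^16 ≡ 37^2 = 1369 ≡ 60
s^32 ≡ 60^2 = 3600 ≡ 58
37 = 32 + 4 + 1, so s^37 ≡ 58·53·17 ≡ 52 (mod 77)
52 = m, so the signature checks out.

verifies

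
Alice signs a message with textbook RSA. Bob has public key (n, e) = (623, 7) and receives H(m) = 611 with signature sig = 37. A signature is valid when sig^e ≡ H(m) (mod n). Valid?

yes

sig^2 ≡ 37^2 = 1369 ≡ 123
sig^4 ≡ 123^2 = 15129 ≡ 177
7 = 4 + 2 + 1, so sig^7 ≡ 177·123·37 ≡ 611 (mod 623)
sig^7 mod 623 = 611 matches H(m).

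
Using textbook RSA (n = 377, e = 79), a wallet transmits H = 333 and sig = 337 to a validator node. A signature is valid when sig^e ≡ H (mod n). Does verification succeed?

Squares mod 377: sig^1≡337, sig^2≡92, sig^4≡170, sig^8≡248, sig^16≡53, sig^32≡170, sig^64≡248
79 = 64 + 8 + 4 + 2 + 1, so sig^79 ≡ 248·248·170·92·337 ≡ 350 (mod 377)
sig^79 mod 377 = 350, but H = 333.

fails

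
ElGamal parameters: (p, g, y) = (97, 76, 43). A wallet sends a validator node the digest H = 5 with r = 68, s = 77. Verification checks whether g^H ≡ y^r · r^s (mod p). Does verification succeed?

passes

Left side g^H mod p:
Squares mod 97: 76^1≡76, 76^2≡53, 76^4≡93
5 = 4 + 1, so 76^5 ≡ 93·76 ≡ 84 (mod 97)
Right side y^r · r^s mod p:
Squares mod 97: 43^1≡43, 43^2≡6, 43^4≡36, 43^8≡35, 43^16≡61, 43^32≡35, 43^64≡61
68 = 64 + 4, so 43^68 ≡ 61·36 ≡ 62 (mod 97)
Squares mod 97: 68^1≡68, 68^2≡65, 68^4≡54, 68^8≡6, 68^16≡36, 68^32≡35, 68^64≡61
77 = 64 + 8 + 4 + 1, so 68^77 ≡ 61·6·54·68 ≡ 17 (mod 97)
62·17 = 1054 ≡ 84 (mod 97)
84 ≡ 84 (mod 97), so the signature is genuine.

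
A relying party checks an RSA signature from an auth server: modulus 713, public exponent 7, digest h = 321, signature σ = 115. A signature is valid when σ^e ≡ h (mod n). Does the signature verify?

σ^7 mod 713 = 207
σ^7 mod 713 = 207, but h = 321.

does not verify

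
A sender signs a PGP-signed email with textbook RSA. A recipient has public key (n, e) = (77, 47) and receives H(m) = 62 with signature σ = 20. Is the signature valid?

Squares mod 77: σ^1≡20, σ^2≡15, σ^4≡71, σ^8≡36, σ^16≡64, σ^32≡15
47 = 32 + 8 + 4 + 2 + 1, so σ^47 ≡ 15·36·71·15·20 ≡ 48 (mod 77)
48 ≠ 62, so verification fails.

invalid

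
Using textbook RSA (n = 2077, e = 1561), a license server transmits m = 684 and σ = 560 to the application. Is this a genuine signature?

σ^2 ≡ 560^2 = 313600 ≡ 2050
σ^4 ≡ 2050^2 = 4202500 ≡ 729
σ^8 ≡ 729^2 = 531441 ≡ 1806
σ^16 ≡ 1806^2 = 3261636 ≡ 746
σ^32 ≡ 746^2 = 556516 ≡ 1957
σ^64 ≡ 1957^2 = 3829849 ≡ 1938
σ^128 ≡ 1938^2 = 3755844 ≡ 628
σ^256 ≡ 628^2 = 394384 ≡ 1831
σ^512 ≡ 1831^2 = 3352561 ≡ 283
σ^1024 ≡ 283^2 = 80089 ≡ 1163
1561 = 1024 + 512 + 16 + 8 + 1, so σ^1561 ≡ 1163·283·746·1806·560 ≡ 684 (mod 2077)
σ^1561 mod 2077 = 684 matches m.

genuine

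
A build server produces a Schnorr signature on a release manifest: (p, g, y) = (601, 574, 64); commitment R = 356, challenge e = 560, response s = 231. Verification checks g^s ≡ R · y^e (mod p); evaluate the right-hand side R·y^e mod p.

338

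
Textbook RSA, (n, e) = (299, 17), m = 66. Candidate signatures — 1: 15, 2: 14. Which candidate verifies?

2

Candidate 1: 15^2 = 225; 15^4 ≡ 225^2 = 50625 ≡ 94; 15^8 ≡ 94^2 = 8836 ≡ 165; 15^16 ≡ 165^2 = 27225 ≡ 16; 17 = 16 + 1, so 15^17 ≡ 16·15 ≡ 240 (mod 299)
Candidate 2: 14^2 = 196; 14^4 ≡ 196^2 = 38416 ≡ 144; 14^8 ≡ 144^2 = 20736 ≡ 105; 14^16 ≡ 105^2 = 11025 ≡ 261; 17 = 16 + 1, so 14^17 ≡ 261·14 ≡ 66 (mod 299)
  → matches m = 66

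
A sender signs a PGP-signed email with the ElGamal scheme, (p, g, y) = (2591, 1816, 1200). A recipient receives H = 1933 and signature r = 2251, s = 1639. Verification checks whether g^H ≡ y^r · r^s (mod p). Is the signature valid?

invalid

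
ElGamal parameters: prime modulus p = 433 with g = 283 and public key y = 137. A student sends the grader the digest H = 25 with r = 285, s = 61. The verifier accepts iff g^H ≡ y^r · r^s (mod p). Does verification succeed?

fails

Left side g^H mod p:
283^2 = 80089 ≡ 417
283^4 ≡ 417^2 = 173889 ≡ 256
283^8 ≡ 256^2 = 65536 ≡ 153
283^16 ≡ 153^2 = 23409 ≡ 27
25 = 16 + 8 + 1, so 283^25 ≡ 27·153·283 ≡ 406 (mod 433)
Right side y^r · r^s mod p:
137^2 = 18769 ≡ 150
137^4 ≡ 150^2 = 22500 ≡ 417
137^8 ≡ 417^2 = 173889 ≡ 256
137^16 ≡ 256^2 = 65536 ≡ 153
137^32 ≡ 153^2 = 23409 ≡ 27
137^64 ≡ 27^2 = 729 ≡ 296
137^128 ≡ 296^2 = 87616 ≡ 150
137^256 ≡ 150^2 = 22500 ≡ 417
285 = 256 + 16 + 8 + 4 + 1, so 137^285 ≡ 417·153·256·417·137 ≡ 235 (mod 433)
285^2 = 81225 ≡ 254
285^4 ≡ 254^2 = 64516 ≡ 432
285^8 ≡ 432^2 = 186624 ≡ 1
285^16 ≡ 1^2 = 1
285^32 ≡ 1^2 = 1
61 = 32 + 16 + 8 + 4 + 1, so 285^61 ≡ 1·1·1·432·285 ≡ 148 (mod 433)
235·148 = 34780 ≡ 140 (mod 433)
406 ≠ 140, so verification fails.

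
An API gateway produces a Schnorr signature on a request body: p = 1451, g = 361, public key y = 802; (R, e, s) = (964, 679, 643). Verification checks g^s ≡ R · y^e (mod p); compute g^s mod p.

361^2 = 130321 ≡ 1182
361^4 ≡ 1182^2 = 1397124 ≡ 1262
361^8 ≡ 1262^2 = 1592644 ≡ 897
361^16 ≡ 897^2 = 804609 ≡ 755
361^32 ≡ 755^2 = 570025 ≡ 1233
361^64 ≡ 1233^2 = 1520289 ≡ 1092
361^128 ≡ 1092^2 = 1192464 ≡ 1193
361^256 ≡ 1193^2 = 1423249 ≡ 1269
361^512 ≡ 1269^2 = 1610361 ≡ 1202
643 = 512 + 128 + 2 + 1, so 361^643 ≡ 1202·1193·1182·361 ≡ 905 (mod 1451)

905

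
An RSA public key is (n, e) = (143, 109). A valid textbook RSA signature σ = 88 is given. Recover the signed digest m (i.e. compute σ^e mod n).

Squares mod 143: σ^1≡88, σ^2≡22, σ^4≡55, σ^8≡22, σ^16≡55, σ^32≡22, σ^64≡55
109 = 64 + 32 + 8 + 4 + 1, so σ^109 ≡ 55·22·22·55·88 ≡ 88 (mod 143)

88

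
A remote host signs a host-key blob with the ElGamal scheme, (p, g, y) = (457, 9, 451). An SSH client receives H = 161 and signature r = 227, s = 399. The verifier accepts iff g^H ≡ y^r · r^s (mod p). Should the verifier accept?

reject

Left side g^H mod p:
Squares mod 457: 9^1≡9, 9^2≡81, 9^4≡163, 9^8≡63, 9^16≡313, 9^32≡171, 9^64≡450, 9^128≡49
161 = 128 + 32 + 1, so 9^161 ≡ 49·171·9 ≡ 6 (mod 457)
Right side y^r · r^s mod p:
Squares mod 457: 451^1≡451, 451^2≡36, 451^4≡382, 451^8≡141, 451^16≡230, 451^32≡345, 451^64≡205, 451^128≡438
227 = 128 + 64 + 32 + 2 + 1, so 451^227 ≡ 438·205·345·36·451 ≡ 76 (mod 457)
Squares mod 457: 227^1≡227, 227^2≡345, 227^4≡205, 227^8≡438, 227^16≡361, 227^32≡76, 227^64≡292, 227^128≡262, 227^256≡94
399 = 256 + 128 + 8 + 4 + 2 + 1, so 227^399 ≡ 94·262·438·205·345·227 ≡ 456 (mod 457)
76·456 = 34656 ≡ 381 (mod 457)
6 ≠ 381, so verification fails.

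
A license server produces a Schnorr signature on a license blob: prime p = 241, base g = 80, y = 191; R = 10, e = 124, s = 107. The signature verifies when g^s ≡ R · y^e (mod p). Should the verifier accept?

g^s mod p:
Squares mod 241: 80^1≡80, 80^2≡134, 80^4≡122, 80^8≡183, 80^16≡231, 80^32≡100, 80^64≡119
107 = 64 + 32 + 8 + 2 + 1, so 80^107 ≡ 119·100·183·134·80 ≡ 133 (mod 241)
R · y^e mod p:
Squares mod 241: 191^1≡191, 191^2≡90, 191^4≡147, 191^8≡160, 191^16≡54, 191^32≡24, 191^64≡94
124 = 64 + 32 + 16 + 8 + 4, so 191^124 ≡ 94·24·54·160·147 ≡ 147 (mod 241)
10·147 = 1470 ≡ 24 (mod 241)
133 ≠ 24; the check fails.

reject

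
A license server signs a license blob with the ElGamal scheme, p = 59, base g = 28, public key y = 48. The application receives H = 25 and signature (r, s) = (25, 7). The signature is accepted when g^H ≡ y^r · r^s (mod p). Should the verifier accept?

Left side g^H mod p:
28^2 = 784 ≡ 17
28^4 ≡ 17^2 = 289 ≡ 53
28^8 ≡ 53^2 = 2809 ≡ 36
28^16 ≡ 36^2 = 1296 ≡ 57
25 = 16 + 8 + 1, so 28^25 ≡ 57·36·28 ≡ 49 (mod 59)
Right side y^r · r^s mod p:
48^2 = 2304 ≡ 3
48^4 ≡ 3^2 = 9
48^8 ≡ 9^2 = 81 ≡ 22
48^16 ≡ 22^2 = 484 ≡ 12
25 = 16 + 8 + 1, so 48^25 ≡ 12·22·48 ≡ 46 (mod 59)
25^2 = 625 ≡ 35
25^4 ≡ 35^2 = 1225 ≡ 45
7 = 4 + 2 + 1, so 25^7 ≡ 45·35·25 ≡ 22 (mod 59)
46·22 = 1012 ≡ 9 (mod 59)
49 ≠ 9, so verification fails.

reject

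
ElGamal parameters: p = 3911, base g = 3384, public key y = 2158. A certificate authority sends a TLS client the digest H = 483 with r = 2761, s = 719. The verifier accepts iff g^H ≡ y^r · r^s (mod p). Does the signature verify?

Left side g^H mod p:
Squares mod 3911: 3384^1≡3384, 3384^2≡48, 3384^4≡2304, 3384^8≡1189, 3384^16≡1850, 3384^32≡375, 3384^64≡3740, 3384^128≡1864, 3384^256≡1528
483 = 256 + 128 + 64 + 32 + 2 + 1, so 3384^483 ≡ 1528·1864·3740·375·48·3384 ≡ 1813 (mod 3911)
Right side y^r · r^s mod p:
Squares mod 3911: 2158^1≡2158, 2158^2≡2874, 2158^4≡3755, 2158^8≡870, 2158^16≡2077, 2158^32≡96, 2158^64≡1394, 2158^128≡3380, 2158^256≡369, 2158^512≡3187, 2158^1024≡102, 2158^2048≡2582
2761 = 2048 + 512 + 128 + 64 + 8 + 1, so 2158^2761 ≡ 2582·3187·3380·1394·870·2158 ≡ 3368 (mod 3911)
Squares mod 3911: 2761^1≡2761, 2761^2≡582, 2761^4≡2378, 2761^8≡3489, 2761^16≡2089, 2761^32≡3156, 2761^64≡2930, 2761^128≡255, 2761^256≡2449, 2761^512≡2038
719 = 512 + 128 + 64 + 8 + 4 + 2 + 1, so 2761^719 ≡ 2038·255·2930·3489·2378·582·2761 ≡ 1502 (mod 3911)
3368·1502 = 5058736 ≡ 1813 (mod 3911)
1813 ≡ 1813 (mod 3911), so the signature is genuine.

verifies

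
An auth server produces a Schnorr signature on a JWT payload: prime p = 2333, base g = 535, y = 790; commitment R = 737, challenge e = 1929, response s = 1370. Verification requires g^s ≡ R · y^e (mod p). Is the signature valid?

g^s mod p:
535^2 = 286225 ≡ 1599
535^4 ≡ 1599^2 = 2556801 ≡ 2166
535^8 ≡ 2166^2 = 4691556 ≡ 2226
535^16 ≡ 2226^2 = 4955076 ≡ 2117
535^32 ≡ 2117^2 = 4481689 ≡ 2329
535^64 ≡ 2329^2 = 5424241 ≡ 16
535^128 ≡ 16^2 = 256
535^256 ≡ 256^2 = 65536 ≡ 212
535^512 ≡ 212^2 = 44944 ≡ 617
535^1024 ≡ 617^2 = 380689 ≡ 410
1370 = 1024 + 256 + 64 + 16 + 8 + 2, so 535^1370 ≡ 410·212·16·2117·2226·1599 ≡ 1785 (mod 2333)
R · y^e mod p:
790^2 = 624100 ≡ 1189
790^4 ≡ 1189^2 = 1413721 ≡ 2256
790^8 ≡ 2256^2 = 5089536 ≡ 1263
790^16 ≡ 1263^2 = 1595169 ≡ 1730
790^32 ≡ 1730^2 = 2992900 ≡ 1994
790^64 ≡ 1994^2 = 3976036 ≡ 604
790^128 ≡ 604^2 = 364816 ≡ 868
790^256 ≡ 868^2 = 753424 ≡ 2198
790^512 ≡ 2198^2 = 4831204 ≡ 1894
790^1024 ≡ 1894^2 = 3587236 ≡ 1415
1929 = 1024 + 512 + 256 + 128 + 8 + 1, so 790^1929 ≡ 1415·1894·2198·868·1263·790 ≡ 2002 (mod 2333)
737·2002 = 1475474 ≡ 1018 (mod 2333)
1785 ≠ 1018; the check fails.

invalid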